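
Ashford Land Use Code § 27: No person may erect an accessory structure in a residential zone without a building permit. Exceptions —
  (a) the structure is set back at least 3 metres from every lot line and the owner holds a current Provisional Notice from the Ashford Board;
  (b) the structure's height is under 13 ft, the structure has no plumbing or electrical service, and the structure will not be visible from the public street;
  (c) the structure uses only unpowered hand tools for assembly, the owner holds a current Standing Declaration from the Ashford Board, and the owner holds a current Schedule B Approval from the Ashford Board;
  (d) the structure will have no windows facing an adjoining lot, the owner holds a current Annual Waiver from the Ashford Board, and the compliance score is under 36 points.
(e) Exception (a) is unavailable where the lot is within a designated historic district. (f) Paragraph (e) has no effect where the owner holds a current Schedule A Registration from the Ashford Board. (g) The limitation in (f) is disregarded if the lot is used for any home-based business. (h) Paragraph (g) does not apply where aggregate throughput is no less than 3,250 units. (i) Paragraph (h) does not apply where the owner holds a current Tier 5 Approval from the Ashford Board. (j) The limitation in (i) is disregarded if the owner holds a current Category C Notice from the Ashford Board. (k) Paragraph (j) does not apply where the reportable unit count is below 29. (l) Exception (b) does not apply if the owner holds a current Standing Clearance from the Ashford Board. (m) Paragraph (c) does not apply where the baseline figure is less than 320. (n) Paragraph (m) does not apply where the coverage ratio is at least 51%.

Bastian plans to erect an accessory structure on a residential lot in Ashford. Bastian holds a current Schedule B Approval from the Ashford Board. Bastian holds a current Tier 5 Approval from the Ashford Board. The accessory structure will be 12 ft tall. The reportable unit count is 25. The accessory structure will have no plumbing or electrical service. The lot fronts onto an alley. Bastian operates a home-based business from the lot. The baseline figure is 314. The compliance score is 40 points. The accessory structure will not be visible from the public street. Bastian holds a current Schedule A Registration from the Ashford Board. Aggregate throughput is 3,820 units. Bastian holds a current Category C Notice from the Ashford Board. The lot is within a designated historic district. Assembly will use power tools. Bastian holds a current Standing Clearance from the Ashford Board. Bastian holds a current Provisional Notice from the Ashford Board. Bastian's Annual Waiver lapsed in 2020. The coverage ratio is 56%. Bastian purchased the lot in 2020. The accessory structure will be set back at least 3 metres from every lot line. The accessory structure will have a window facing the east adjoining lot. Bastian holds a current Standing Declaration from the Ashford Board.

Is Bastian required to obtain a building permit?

All of (a)'s requirements are met (the setback is at least 3 m on every side; a current Provisional Notice is held). Turning to paragraphs (e)–(k): (e) operates — the lot is in a historic district. (f) would limit (e) — a current Schedule A Registration is held — but (g) sets (f) aside: (g) is triggered — a home-based business operates on the lot. (h) would limit (g) — aggregate throughput is 3,820 units, meeting the 3,250 units threshold — but (i) sets (h) aside: (i) operates against (h): a current Tier 5 Approval is held. (j) is triggered (a current Category C Notice is held), but is overridden by (k): (k) operates — the reportable unit count is 25, below the 29 limit. Exception (a) does not apply.
Exception (b)'s conditions are all satisfied: the structure's height is 12 ft, under the 13 ft limit; there is no plumbing or electrical service; the structure will not be visible from the street. But applying paragraph (l): (l) operates — a current Standing Clearance is held. So (b) is unavailable.
Exception (c) fails — assembly uses power tools.
Exception (d) does not apply: a window faces an adjoining lot.
No exception displaces § 27.

Yes — Bastian must obtain a building permit.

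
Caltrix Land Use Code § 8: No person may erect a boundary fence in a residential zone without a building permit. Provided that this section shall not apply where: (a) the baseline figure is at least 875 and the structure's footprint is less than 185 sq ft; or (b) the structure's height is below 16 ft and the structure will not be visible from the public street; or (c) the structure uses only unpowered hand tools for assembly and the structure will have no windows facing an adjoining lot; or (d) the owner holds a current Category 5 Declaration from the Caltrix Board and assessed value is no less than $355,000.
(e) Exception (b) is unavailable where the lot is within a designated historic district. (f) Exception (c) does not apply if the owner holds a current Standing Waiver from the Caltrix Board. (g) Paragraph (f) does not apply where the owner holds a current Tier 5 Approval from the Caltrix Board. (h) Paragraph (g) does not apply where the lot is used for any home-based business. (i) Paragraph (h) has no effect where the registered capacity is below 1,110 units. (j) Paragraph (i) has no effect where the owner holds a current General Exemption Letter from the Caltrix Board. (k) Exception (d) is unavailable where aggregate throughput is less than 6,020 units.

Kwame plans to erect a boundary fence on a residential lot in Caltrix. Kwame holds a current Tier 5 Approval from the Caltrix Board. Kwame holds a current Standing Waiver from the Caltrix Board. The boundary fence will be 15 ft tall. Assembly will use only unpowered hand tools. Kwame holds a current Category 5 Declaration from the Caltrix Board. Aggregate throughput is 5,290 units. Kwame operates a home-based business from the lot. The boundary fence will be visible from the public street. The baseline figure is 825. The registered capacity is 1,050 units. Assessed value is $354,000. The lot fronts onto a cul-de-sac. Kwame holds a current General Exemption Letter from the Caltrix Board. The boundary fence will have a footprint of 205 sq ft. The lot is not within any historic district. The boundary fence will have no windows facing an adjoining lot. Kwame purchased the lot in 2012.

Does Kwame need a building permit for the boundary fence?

Yes — Kwame must obtain a building permit.

Exception (a) fails — the baseline figure is 825, short of 875.
Exception (b) fails — the structure will be visible from the street.
Exception (c) is satisfied on its face — assembly uses only hand tools; no windows face an adjoining lot. But applying paragraphs (f)–(j): (f) applies — a current Standing Waiver is held. (g) would limit (f) — a current Tier 5 Approval is held — but (h) sets (g) aside: (h) operates against (g): a home-based business operates on the lot. (i) applies (the registered capacity is 1,050 units, below the 1,110 units limit), but is itself disapplied by (j): (j) operates against (i): a current General Exemption Letter is held. (c) is therefore removed.
Exception (d) does not apply: assessed value is $354,000, short of $355,000.
Every exception is unavailable, so the rule governs.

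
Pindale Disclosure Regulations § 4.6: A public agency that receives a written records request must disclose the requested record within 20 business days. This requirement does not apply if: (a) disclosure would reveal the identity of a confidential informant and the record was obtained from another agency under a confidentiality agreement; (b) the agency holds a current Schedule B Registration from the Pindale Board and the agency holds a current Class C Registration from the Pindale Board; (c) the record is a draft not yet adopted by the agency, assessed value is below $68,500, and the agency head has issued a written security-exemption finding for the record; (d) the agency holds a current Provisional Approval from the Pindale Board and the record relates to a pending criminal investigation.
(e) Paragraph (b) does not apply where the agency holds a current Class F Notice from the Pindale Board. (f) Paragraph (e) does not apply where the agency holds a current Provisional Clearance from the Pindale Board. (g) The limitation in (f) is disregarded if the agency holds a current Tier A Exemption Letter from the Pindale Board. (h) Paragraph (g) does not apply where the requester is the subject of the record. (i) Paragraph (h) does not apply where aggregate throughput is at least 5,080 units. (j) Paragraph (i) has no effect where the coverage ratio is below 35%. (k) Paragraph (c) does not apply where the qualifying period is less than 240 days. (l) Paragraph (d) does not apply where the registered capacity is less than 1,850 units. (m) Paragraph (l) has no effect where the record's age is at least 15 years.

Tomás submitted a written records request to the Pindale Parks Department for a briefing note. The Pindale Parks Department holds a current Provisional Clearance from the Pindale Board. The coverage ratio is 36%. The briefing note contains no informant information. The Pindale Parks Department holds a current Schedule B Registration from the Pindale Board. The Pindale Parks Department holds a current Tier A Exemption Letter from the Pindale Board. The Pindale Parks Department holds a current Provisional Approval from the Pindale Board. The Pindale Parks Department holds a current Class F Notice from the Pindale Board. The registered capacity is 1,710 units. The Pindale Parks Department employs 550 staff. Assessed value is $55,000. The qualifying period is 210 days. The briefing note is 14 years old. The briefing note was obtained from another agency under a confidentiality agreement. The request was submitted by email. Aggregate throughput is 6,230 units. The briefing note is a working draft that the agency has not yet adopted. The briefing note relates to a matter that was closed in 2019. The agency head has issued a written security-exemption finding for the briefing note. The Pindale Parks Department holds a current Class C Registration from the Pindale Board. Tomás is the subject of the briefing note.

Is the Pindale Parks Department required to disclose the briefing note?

Exception (a) requires that disclosure would reveal the identity of a confidential informant; but the briefing note contains no informant information, so (a) is unavailable.
Exception (b) is satisfied on its face — a current Schedule B Registration is held; a current Class C Registration is held. But: (e) operates against (b): a current Class F Notice is held. (f) applies (a current Provisional Clearance is held), but yields to (g): (g) operates against (f): a current Tier A Exemption Letter is held. (h) would limit (g) — Tomás is the subject of the briefing note — but (i) sets (h) aside: (i) is triggered — aggregate throughput is 6,230 units, meeting the 5,080 units threshold. (j), which would lift (i), is not triggered — the coverage ratio is 36%, not below 35%. (b) is therefore removed.
Exception (c): the briefing note is an unadopted draft; assessed value is $55,000, below the $68,500 limit; a written security-exemption finding has been issued — every condition holds. However, paragraph (k) must be considered: (k) operates against (c): the qualifying period is 210 days, less than the 240 days limit. (c) is therefore removed.
Exception (d) fails — the briefing note relates to a closed matter.
No exception applies. The general rule governs.

Yes — the Pindale Parks Department must disclose the briefing note.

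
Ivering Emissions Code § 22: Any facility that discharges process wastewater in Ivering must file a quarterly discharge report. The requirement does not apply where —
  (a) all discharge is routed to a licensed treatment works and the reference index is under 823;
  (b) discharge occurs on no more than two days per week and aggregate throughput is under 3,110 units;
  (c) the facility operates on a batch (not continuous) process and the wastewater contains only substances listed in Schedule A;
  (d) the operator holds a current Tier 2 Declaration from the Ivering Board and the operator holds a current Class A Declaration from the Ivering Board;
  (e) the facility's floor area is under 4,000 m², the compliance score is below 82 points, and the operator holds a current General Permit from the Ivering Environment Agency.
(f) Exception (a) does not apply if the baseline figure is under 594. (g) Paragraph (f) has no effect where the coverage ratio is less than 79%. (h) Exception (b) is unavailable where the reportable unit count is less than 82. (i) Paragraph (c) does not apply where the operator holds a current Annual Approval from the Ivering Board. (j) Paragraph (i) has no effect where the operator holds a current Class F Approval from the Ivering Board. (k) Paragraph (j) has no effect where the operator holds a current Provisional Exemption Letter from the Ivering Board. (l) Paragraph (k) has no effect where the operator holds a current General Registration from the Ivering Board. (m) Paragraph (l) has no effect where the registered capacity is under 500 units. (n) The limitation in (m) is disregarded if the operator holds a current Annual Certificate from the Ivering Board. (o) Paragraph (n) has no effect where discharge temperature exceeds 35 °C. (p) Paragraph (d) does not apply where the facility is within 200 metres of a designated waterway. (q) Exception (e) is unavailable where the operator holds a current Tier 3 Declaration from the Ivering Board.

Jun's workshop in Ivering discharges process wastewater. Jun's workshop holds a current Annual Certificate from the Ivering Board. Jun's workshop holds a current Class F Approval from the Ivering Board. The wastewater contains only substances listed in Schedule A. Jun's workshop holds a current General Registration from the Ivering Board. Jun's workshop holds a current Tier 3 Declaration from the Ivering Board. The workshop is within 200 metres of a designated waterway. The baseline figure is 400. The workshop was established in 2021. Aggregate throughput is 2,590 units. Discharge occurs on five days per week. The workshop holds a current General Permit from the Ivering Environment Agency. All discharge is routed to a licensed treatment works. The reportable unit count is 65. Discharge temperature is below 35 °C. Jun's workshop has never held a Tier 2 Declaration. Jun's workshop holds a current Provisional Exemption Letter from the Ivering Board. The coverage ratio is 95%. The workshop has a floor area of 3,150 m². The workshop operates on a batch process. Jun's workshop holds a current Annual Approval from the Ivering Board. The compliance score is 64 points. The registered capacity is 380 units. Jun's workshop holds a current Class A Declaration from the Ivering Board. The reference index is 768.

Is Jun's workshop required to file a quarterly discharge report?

No — exception (c) applies; Jun's workshop is not required to file a quarterly discharge report.

All of (a)'s requirements are met (discharge is routed to a licensed treatment works; the reference index is 768, under the 823 limit). Turning to paragraphs (f)–(g): (f) applies — the baseline figure is 400, under the 594 limit. (g), which would lift (f), does not operate here — the coverage ratio is 95%, not less than 79%. So (a) is unavailable.
Exception (b) requires that discharge occurs on no more than two days per week; but discharge occurs on five days per week, so (b) is unavailable.
Exception (c): the facility operates on a batch process; the wastewater is Schedule-A-only — every condition holds. As to paragraphs (i)–(o): (i) applies (a current Annual Approval is held), but is overridden by (j): (j) is triggered — a current Class F Approval is held. (k) would limit (j) — a current Provisional Exemption Letter is held — but (l) sets (k) aside: (l) is engaged — a current General Registration is held. (m) would limit (l) — the registered capacity is 380 units, under the 500 units limit — but (n) sets (m) aside: (n) is triggered — a current Annual Certificate is held. (o) is not triggered (discharge temperature is below 35 °C), so (n) stands. Exception (c) stands.
Exception (d) requires that the operator holds a current Tier 2 Declaration from the Ivering Board; but the Tier 2 Declaration is not current, so (d) is unavailable.
Exception (e)'s conditions are all satisfied: the facility's floor area is 3,150 m², under the 4,000 m² limit; the compliance score is 64 points, below the 82 points limit; a current General Permit is held. But applying paragraph (q): (q) operates — a current Tier 3 Declaration is held. So (e) is unavailable.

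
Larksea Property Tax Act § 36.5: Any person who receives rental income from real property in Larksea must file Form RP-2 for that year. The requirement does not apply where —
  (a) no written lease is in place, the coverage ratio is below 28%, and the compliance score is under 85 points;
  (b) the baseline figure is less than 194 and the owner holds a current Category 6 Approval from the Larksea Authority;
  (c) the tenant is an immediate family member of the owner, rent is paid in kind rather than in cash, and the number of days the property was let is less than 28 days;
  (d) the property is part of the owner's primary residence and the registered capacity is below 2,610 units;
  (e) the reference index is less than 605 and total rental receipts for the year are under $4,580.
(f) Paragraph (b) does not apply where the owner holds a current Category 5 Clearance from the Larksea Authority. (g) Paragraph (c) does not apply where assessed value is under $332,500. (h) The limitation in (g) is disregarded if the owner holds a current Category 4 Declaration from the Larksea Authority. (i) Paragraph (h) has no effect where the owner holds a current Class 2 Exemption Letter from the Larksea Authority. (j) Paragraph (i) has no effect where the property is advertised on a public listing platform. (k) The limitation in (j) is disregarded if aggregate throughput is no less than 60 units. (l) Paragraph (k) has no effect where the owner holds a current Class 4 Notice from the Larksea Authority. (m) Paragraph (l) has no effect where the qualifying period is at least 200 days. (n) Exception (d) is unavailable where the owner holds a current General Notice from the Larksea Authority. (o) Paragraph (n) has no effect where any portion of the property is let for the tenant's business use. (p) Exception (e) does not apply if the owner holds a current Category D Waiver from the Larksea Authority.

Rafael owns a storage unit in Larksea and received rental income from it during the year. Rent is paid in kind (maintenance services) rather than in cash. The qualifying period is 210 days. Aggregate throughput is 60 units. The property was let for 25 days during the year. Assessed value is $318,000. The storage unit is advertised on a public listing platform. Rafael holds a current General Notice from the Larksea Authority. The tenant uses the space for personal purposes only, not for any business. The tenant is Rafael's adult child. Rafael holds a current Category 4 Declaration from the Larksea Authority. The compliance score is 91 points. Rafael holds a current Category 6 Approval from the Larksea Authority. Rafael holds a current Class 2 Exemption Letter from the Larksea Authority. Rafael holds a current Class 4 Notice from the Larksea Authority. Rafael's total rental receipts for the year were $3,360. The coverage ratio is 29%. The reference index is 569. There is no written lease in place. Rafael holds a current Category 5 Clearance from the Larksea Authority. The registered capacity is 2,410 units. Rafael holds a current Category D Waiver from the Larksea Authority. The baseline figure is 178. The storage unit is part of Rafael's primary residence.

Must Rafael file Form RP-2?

Exception (a) fails — the coverage ratio is 29%, not below 28%.
Exception (b)'s conditions are all satisfied: the baseline figure is 178, less than the 194 limit; a current Category 6 Approval is held. But applying paragraph (f): (f) operates against (b): a current Category 5 Clearance is held. So (b) is unavailable.
Exception (c): the tenant is an immediate family member; rent is paid in kind; the number of days the property was let is 25 days, less than the 28 days limit — every condition holds. Turning to paragraphs (g)–(m): (g) is engaged — assessed value is $318,000, under the $332,500 limit. (h) would limit (g) — a current Category 4 Declaration is held — but (i) sets (h) aside: (i) is triggered — a current Class 2 Exemption Letter is held. (j) operates (the property is publicly advertised), but is set aside by (k): (k) operates against (j): aggregate throughput is 60 units, meeting the 60 units threshold. (l) would limit (k) — a current Class 4 Notice is held — but (m) sets (l) aside: (m) is engaged — the qualifying period is 210 days, meeting the 200 days threshold. (c) is therefore removed.
Exception (d)'s conditions are all satisfied: the storage unit is part of the primary residence; the registered capacity is 2,410 units, below the 2,610 units limit. Turning to paragraphs (n)–(o): (n) operates against (d): a current General Notice is held. (o) is not engaged (the space is used for personal purposes only), so (n) stands. Exception (d) does not apply.
All of (e)'s requirements are met (the reference index is 569, less than the 605 limit; total rental receipts for the year are $3,360, under the $4,580 limit). But applying paragraph (p): (p) operates against (e): a current Category D Waiver is held. (e) is therefore removed.
Every exception is unavailable, so the rule governs.

Yes — Rafael must file Form RP-2.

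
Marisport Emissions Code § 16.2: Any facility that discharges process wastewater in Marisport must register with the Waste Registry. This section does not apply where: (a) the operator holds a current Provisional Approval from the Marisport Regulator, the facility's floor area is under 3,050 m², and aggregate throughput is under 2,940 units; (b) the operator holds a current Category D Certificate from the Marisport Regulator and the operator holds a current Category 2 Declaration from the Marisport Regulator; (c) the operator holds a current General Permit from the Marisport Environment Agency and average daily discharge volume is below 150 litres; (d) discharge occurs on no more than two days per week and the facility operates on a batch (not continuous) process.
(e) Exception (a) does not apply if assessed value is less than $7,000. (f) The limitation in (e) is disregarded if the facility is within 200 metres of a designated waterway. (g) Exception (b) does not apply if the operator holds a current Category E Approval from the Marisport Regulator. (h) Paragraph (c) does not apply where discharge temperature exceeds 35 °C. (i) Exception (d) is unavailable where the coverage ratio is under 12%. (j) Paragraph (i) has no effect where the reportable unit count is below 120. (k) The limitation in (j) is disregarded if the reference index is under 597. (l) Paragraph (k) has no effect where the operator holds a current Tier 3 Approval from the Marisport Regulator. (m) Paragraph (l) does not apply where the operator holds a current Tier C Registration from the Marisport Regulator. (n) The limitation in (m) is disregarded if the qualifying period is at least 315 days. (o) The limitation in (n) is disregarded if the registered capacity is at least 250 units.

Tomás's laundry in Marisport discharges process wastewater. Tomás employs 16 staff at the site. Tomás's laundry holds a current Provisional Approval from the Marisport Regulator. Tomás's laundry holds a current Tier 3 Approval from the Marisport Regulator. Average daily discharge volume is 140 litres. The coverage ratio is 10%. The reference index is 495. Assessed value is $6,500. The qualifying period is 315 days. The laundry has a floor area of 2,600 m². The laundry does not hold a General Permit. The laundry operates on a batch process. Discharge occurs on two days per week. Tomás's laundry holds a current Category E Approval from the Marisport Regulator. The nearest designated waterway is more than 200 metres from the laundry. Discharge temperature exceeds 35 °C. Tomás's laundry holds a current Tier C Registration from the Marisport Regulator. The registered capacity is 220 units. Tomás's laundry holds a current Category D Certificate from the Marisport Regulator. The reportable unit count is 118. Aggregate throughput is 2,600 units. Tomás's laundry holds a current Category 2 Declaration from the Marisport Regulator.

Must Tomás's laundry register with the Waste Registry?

No — exception (d) applies; Tomás's laundry is not required to register with the Waste Registry.

Exception (a)'s conditions are all satisfied: a current Provisional Approval is held; the facility's floor area is 2,600 m², under the 3,050 m² limit; aggregate throughput is 2,600 units, under the 2,940 units limit. But applying paragraphs (e)–(f): (e) is triggered — assessed value is $6,500, less than the $7,000 limit. (f) is not triggered (the laundry is more than 200 m from any designated waterway), so (e) stands. (a) is therefore removed.
Exception (b)'s conditions are all satisfied: a current Category D Certificate is held; a current Category 2 Declaration is held. But applying paragraph (g): (g) applies — a current Category E Approval is held. Exception (b) does not apply.
Exception (c) requires that the operator holds a current General Permit from the Marisport Environment Agency; but no General Permit is held, so (c) is unavailable.
Exception (d) is satisfied on its face — discharge occurs on no more than two days per week; the facility operates on a batch process. Under paragraphs (i)–(o): (i) would limit (d) — the coverage ratio is 10%, under the 12% limit — but (j) sets (i) aside: (j) operates — the reportable unit count is 118, below the 120 limit. (k) is triggered (the reference index is 495, under the 597 limit), but yields to (l): (l) is triggered — a current Tier 3 Approval is held. (m) would limit (l) — a current Tier C Registration is held — but (n) sets (m) aside: (n) operates against (m): the qualifying period is 315 days, meeting the 315 days threshold. (o), which would lift (n), is inapplicable — the registered capacity is 220 units, short of 250 units. Exception (d) stands.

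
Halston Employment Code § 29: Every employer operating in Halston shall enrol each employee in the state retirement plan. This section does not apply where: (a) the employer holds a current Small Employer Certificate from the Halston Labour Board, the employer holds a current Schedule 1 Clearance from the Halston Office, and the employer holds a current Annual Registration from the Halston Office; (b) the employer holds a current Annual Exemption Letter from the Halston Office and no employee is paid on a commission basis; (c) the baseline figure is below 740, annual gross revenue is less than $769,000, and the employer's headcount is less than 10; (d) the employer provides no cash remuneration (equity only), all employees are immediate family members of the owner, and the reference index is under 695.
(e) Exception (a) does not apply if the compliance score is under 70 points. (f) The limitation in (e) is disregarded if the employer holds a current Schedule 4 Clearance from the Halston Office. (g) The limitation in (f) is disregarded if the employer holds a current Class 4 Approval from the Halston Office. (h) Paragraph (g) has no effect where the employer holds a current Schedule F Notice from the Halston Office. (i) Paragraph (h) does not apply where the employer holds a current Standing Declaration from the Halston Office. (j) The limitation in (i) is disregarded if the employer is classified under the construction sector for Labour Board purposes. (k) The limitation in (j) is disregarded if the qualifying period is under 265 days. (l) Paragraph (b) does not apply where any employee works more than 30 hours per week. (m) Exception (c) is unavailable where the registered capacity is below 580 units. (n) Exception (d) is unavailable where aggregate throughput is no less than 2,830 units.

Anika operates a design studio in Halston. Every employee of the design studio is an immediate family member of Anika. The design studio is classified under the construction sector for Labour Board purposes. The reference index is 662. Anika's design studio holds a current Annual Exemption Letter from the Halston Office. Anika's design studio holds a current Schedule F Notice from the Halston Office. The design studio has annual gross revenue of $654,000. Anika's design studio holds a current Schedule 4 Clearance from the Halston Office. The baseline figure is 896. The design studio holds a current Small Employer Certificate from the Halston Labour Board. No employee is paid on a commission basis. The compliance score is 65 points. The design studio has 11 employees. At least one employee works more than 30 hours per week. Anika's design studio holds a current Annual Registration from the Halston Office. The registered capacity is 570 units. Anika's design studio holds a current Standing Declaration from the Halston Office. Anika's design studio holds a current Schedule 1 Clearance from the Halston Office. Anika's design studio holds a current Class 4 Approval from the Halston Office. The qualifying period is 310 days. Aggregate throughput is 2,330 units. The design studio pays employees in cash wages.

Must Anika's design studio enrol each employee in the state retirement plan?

All of (a)'s requirements are met (a current Small Employer Certificate is held; a current Schedule 1 Clearance is held; a current Annual Registration is held). Under paragraphs (e)–(k): (e) operates (the compliance score is 65 points, under the 70 points limit), but yields to (f): (f) operates against (e): a current Schedule 4 Clearance is held. (g) applies (a current Class 4 Approval is held), but yields to (h): (h) operates against (g): a current Schedule F Notice is held. (i) would limit (h) — a current Standing Declaration is held — but (j) sets (i) aside: (j) operates against (i): the design studio is classified under the construction sector. (k), which would lift (j), is not engaged — the qualifying period is 310 days, not under 265 days. (a) remains available.
Exception (b) is satisfied on its face — a current Annual Exemption Letter is held; no employee is paid on commission. But: (l) operates against (b): at least one employee exceeds 30 hours/week. (b) is therefore removed.
Exception (c) requires that the baseline figure is below 740; but the baseline figure is 896, not below 740, so (c) is unavailable.
Exception (d) fails — employees are paid cash wages.

No — exception (a) applies; Anika's design studio is not required to enrol each employee in the state retirement plan.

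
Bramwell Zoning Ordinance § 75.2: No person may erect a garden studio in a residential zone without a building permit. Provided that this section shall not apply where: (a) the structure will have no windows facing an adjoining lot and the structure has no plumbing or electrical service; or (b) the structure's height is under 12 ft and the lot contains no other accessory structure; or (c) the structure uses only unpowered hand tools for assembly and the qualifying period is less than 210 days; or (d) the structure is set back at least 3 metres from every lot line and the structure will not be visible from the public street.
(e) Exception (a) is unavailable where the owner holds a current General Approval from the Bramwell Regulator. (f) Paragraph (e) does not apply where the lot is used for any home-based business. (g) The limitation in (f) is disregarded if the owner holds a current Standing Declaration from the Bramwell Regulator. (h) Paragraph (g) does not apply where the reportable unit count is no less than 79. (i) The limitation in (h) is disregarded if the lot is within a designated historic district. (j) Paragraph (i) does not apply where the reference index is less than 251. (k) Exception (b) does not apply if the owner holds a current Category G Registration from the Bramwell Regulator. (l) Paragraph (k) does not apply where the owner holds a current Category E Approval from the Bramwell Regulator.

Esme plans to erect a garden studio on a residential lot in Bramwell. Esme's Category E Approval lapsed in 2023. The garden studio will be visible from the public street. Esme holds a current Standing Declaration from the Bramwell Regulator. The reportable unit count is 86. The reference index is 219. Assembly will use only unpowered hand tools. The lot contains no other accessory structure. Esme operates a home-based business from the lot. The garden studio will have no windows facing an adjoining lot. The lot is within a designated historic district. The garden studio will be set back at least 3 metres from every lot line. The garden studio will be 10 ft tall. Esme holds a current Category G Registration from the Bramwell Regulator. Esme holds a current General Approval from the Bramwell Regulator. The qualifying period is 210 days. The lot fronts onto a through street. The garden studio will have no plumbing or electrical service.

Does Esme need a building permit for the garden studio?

Exception (a) is satisfied on its face — no windows face an adjoining lot; there is no plumbing or electrical service. Under paragraphs (e)–(j): (e) is triggered (a current General Approval is held), but is itself disapplied by (f): (f) is engaged — a home-based business operates on the lot. (g) is engaged (a current Standing Declaration is held), but is overridden by (h): (h) applies — the reportable unit count is 86, meeting the 79 threshold. (i) would limit (h) — the lot is in a historic district — but (j) sets (i) aside: (j) operates against (i): the reference index is 219, less than the 251 limit. So (a) applies.
Exception (b) is satisfied on its face — the structure's height is 10 ft, under the 12 ft limit; the lot has no other accessory structure. Turning to paragraphs (k)–(l): (k) operates against (b): a current Category G Registration is held. (l), which would lift (k), does not operate here — no current Category E Approval is held. So (b) is unavailable.
Exception (c) fails — the qualifying period is 210 days, not less than 210 days.
Exception (d) fails — the structure will be visible from the street.

No — exception (a) applies; Esme does not need a building permit.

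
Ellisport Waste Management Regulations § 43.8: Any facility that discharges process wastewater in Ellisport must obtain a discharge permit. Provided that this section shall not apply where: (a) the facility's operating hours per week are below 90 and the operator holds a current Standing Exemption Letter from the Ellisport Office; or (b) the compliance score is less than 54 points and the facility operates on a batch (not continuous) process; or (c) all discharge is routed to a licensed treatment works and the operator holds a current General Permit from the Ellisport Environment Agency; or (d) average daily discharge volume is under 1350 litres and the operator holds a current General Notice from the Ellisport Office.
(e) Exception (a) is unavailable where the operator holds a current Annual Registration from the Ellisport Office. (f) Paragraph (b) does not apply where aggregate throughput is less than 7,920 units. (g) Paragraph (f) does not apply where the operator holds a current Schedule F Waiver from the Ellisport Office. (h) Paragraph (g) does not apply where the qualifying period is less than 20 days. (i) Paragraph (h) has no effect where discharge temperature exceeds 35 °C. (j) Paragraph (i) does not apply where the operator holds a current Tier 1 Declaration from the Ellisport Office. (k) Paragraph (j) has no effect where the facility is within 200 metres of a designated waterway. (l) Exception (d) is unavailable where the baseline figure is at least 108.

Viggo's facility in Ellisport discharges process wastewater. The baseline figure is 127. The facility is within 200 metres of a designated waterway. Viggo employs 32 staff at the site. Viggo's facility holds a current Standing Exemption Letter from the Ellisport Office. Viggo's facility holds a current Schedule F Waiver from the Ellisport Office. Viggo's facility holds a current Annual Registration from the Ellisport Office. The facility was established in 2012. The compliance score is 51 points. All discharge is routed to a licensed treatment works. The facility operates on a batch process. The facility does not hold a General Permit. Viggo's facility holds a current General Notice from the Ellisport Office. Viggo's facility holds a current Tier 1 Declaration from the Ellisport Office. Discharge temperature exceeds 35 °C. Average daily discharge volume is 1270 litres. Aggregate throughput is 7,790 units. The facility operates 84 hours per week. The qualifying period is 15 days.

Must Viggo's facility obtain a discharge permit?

Exception (a)'s conditions are all satisfied: the facility's operating hours per week are 84, below the 90 limit; a current Standing Exemption Letter is held. However, paragraph (e) must be considered: (e) operates against (a): a current Annual Registration is held. Exception (a) does not apply.
Exception (b) is satisfied on its face — the compliance score is 51 points, less than the 54 points limit; the facility operates on a batch process. As to paragraphs (f)–(k): (f) would limit (b) — aggregate throughput is 7,790 units, less than the 7,920 units limit — but (g) sets (f) aside: (g) operates against (f): a current Schedule F Waiver is held. (h) would limit (g) — the qualifying period is 15 days, less than the 20 days limit — but (i) sets (h) aside: (i) applies — discharge temperature exceeds 35 °C. (j) would limit (i) — a current Tier 1 Declaration is held — but (k) sets (j) aside: (k) operates against (j): the facility is within 200 m of a designated waterway. Exception (b) stands.
Exception (c) fails — no General Permit is held.
Exception (d): average daily discharge volume is 1270 litres, under the 1350 litres limit; a current General Notice is held — every condition holds. But applying paragraph (l): (l) operates against (d): the baseline figure is 127, meeting the 108 threshold. So (d) is unavailable.

No — exception (b) applies; Viggo's facility is not required to obtain a discharge permit.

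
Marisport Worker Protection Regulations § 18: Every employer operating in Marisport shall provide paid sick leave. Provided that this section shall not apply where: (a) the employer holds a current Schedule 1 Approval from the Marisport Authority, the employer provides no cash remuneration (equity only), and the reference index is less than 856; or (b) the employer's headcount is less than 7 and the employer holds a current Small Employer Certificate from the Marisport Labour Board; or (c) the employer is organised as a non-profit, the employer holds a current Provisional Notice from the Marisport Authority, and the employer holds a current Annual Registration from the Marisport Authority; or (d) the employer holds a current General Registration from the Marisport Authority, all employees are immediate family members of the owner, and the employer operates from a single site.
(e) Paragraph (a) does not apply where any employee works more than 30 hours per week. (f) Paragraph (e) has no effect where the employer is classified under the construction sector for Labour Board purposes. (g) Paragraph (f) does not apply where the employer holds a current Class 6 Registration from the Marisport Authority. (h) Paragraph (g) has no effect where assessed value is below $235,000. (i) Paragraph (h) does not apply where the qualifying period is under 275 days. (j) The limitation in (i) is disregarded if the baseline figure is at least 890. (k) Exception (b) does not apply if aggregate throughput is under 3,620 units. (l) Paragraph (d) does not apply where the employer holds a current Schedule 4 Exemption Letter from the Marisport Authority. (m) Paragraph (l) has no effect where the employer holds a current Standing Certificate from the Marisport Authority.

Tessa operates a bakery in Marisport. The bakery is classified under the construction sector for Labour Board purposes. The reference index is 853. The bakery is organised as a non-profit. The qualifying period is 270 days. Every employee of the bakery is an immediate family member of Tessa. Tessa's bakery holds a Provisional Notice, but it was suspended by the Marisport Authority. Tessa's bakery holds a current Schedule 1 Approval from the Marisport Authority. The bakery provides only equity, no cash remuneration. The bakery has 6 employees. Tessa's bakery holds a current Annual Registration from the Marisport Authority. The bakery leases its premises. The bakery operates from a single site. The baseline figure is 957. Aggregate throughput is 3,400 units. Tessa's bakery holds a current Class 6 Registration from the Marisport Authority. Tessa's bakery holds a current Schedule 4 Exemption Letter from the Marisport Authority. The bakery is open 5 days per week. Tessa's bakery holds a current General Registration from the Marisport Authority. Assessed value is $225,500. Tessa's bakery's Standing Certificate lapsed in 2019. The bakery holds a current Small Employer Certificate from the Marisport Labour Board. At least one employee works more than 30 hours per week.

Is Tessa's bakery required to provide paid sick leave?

No — exception (a) applies; Tessa's bakery is not required to provide paid sick leave.

All of (a)'s requirements are met (a current Schedule 1 Approval is held; remuneration is equity-only; the reference index is 853, less than the 856 limit). Under paragraphs (e)–(j): (e) is triggered (at least one employee exceeds 30 hours/week), but yields to (f): (f) operates against (e): the bakery is classified under the construction sector. (g) would limit (f) — a current Class 6 Registration is held — but (h) sets (g) aside: (h) applies — assessed value is $225,500, below the $235,000 limit. (i) would limit (h) — the qualifying period is 270 days, under the 275 days limit — but (j) sets (i) aside: (j) operates against (i): the baseline figure is 957, meeting the 890 threshold. So (a) applies.
Exception (b): the employer's headcount is 6, less than the 7 limit; a current Small Employer Certificate is held — every condition holds. But applying paragraph (k): (k) operates against (b): aggregate throughput is 3,400 units, under the 3,620 units limit. So (b) is unavailable.
Exception (c) does not apply: there is no Provisional Notice in force.
All of (d)'s requirements are met (a current General Registration is held; every employee is an immediate family member; the employer operates from a single site). But applying paragraphs (l)–(m): (l) operates — a current Schedule 4 Exemption Letter is held. (m), which would lift (l), is not engaged — no current Standing Certificate is held. Exception (d) does not apply.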